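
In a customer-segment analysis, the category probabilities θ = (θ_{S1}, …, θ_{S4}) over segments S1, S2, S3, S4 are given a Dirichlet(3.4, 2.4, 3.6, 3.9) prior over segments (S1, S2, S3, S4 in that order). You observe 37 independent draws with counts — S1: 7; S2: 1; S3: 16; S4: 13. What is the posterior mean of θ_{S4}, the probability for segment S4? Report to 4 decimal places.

The Dirichlet prior is conjugate to the Multinomial likelihood: each posterior αⱼ = prior αⱼ + observed count nⱼ.
Posterior concentration: (10.4, 3.4, 19.6, 16.9), total = 50.3.
E[θ_{S4}|data] = α_{S4}/Σα = 16.9/50.3 = 0.3360.

0.3360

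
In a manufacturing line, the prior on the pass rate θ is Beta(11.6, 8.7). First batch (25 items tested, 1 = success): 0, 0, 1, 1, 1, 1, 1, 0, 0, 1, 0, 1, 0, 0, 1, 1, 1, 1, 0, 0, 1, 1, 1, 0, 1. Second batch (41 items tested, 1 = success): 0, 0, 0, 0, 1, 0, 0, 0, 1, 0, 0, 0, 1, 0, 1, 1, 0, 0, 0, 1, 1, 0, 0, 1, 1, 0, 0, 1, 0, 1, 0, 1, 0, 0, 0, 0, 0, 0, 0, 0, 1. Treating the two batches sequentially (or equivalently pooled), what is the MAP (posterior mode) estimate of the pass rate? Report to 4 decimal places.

0.4579

The Beta prior is conjugate to a Binomial/Bernoulli likelihood; the update adds successes to α and failures to β.
After batch 1: Beta(11.6+15, 8.7+10) = Beta(26.6, 18.7).
After batch 2: Beta(26.6+13, 18.7+28) = Beta(39.6, 46.7).
Mode of Beta(a,b) for a,b>1 is (a−1)/(a+b−2) = 38.6/84.3 = 0.4579.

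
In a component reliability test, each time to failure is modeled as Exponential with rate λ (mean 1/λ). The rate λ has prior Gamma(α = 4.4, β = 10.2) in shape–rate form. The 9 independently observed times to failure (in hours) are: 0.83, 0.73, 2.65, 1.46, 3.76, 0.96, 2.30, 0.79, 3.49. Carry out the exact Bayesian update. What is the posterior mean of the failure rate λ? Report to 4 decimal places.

0.4932

With a Gamma(shape α, rate β) prior on the exponential rate λ, the posterior after n observations with total T = Σxᵢ is Gamma(α+n, β+T).
Sum of observations T = 16.97 hours; n = 9.
Posterior: Gamma(4.4+9, 10.2+16.97) = Gamma(13.4, 27.17).
Posterior mean of λ = α/β = 13.4/27.17 = 0.4932.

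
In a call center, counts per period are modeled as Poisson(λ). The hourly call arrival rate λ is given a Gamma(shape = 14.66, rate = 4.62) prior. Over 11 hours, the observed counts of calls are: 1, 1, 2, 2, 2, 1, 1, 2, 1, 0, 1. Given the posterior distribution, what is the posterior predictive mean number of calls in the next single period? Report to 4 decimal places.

1.8348

With a Gamma(shape α, rate β) prior, the Poisson likelihood is conjugate: the posterior is Gamma(α + ΣXᵢ, β + n).
Sum of counts S = 14 over n = 11 hours.
Posterior: Gamma(α+S, β+n) = Gamma(14.66+14, 4.62+11) = Gamma(28.66, 15.62).
The predictive distribution for one future period is NegBinom with mean α/β = 1.8348.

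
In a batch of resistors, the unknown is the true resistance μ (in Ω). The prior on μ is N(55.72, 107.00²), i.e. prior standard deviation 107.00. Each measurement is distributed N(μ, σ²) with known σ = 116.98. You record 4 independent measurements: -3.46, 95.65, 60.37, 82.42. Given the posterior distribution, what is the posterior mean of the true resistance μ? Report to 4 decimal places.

58.0491

For Normal data with known variance σ², a Normal(μ₀, σ₀²) prior on μ is conjugate. Posterior precision = 1/σ₀² + n/σ²; posterior mean is the precision-weighted average of μ₀ and x̄.
Σxᵢ = (-3.46) + 95.65 + 60.37 + 82.42 = 234.98, so n·x̄ = 234.98.
σ₀² = 107.00² = 11449, σ² = 116.98² = 13684.3204; σ² + n·σ₀² = 13684.3204 + 4·11449 = 59480.3204.
Posterior mean = (μ₀/σ₀² + n·x̄/σ²)/(1/σ₀² + n/σ²) = (σ²·μ₀ + σ₀²·n·x̄)/(σ² + n·σ₀²) = (13684.3204·55.72 + 11449·234.98)/59480.3204 = 3452776.352688/59480.3204 = 58.0491.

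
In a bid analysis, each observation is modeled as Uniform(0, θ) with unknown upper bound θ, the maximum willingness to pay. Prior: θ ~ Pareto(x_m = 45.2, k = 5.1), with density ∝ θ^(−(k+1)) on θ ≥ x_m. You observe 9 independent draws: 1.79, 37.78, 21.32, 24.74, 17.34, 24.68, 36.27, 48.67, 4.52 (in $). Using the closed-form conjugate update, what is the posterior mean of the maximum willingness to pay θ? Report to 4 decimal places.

52.3853

A Pareto(scale x_m, shape k) prior on the upper bound θ of Uniform(0, θ) is conjugate: posterior is Pareto(max(x_m, max xᵢ), k + n).
Sample maximum = 48.67; prior scale x_m = 45.2 → posterior scale = max = 48.67.
Posterior shape = 5.1 + 9 = 14.1.
E[θ|data] = k·x_m/(k−1) = 14.1·48.67/13.1 = 52.3853.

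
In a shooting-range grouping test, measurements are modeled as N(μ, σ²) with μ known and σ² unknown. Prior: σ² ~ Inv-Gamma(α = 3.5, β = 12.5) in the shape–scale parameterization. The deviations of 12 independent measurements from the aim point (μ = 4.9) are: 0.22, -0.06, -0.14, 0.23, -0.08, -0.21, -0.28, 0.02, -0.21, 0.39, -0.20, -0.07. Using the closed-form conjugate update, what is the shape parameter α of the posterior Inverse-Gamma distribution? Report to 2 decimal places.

9.50

With known mean μ and an Inverse-Gamma(α, β) prior on σ², the Normal likelihood is conjugate: posterior is Inv-Gamma(α + n/2, β + Σ(xᵢ−μ)²/2).
Σ(xᵢ−μ)² = (0.22)² + (-0.06)² + (-0.14)² + (0.23)² + (-0.08)² + (-0.21)² + (-0.28)² + (0.02)² + (-0.21)² + (0.39)² + (-0.20)² + (-0.07)² = 0.4949.
Posterior: Inv-Gamma(3.5 + 12/2, 12.5 + 0.4949/2) = Inv-Gamma(9.50, 12.74745).
Posterior α = 9.50.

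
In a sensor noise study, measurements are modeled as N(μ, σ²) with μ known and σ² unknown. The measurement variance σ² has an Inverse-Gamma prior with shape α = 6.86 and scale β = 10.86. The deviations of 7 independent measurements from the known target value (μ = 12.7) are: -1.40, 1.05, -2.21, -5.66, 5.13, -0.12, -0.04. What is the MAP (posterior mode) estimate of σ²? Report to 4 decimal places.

With known mean μ and an Inverse-Gamma(α, β) prior on σ², the Normal likelihood is conjugate: posterior is Inv-Gamma(α + n/2, β + Σ(xᵢ−μ)²/2).
Σ(xᵢ−μ)² = (-1.40)² + (1.05)² + (-2.21)² + (-5.66)² + (5.13)² + (-0.12)² + (-0.04)² = 66.3151.
Posterior: Inv-Gamma(6.86 + 7/2, 10.86 + 66.3151/2) = Inv-Gamma(10.36, 44.01755).
Mode = β/(α+1) = 44.01755/11.36 = 3.8748.

3.8748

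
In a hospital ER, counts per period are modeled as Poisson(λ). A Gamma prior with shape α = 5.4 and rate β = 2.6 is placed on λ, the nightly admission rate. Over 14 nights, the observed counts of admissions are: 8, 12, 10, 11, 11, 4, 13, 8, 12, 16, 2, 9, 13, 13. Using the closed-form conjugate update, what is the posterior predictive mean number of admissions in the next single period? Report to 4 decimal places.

With a Gamma(shape α, rate β) prior, the Poisson likelihood is conjugate: the posterior is Gamma(α + ΣXᵢ, β + n).
Sum of counts S = 142 over n = 14 nights.
Posterior: Gamma(α+S, β+n) = Gamma(5.4+142, 2.6+14) = Gamma(147.4, 16.6).
The predictive distribution for one future period is NegBinom with mean α/β = 8.8795.

8.8795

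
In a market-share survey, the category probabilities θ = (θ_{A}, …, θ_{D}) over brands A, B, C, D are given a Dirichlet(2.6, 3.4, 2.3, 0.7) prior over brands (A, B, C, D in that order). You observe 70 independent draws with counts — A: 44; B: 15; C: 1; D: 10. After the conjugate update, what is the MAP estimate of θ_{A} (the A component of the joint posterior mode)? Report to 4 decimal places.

0.6080

The Dirichlet prior is conjugate to the Multinomial likelihood: each posterior αⱼ = prior αⱼ + observed count nⱼ.
Posterior concentration: (46.6, 18.4, 3.3, 10.7), total = 79.0.
Joint mode component: (α_{A}−1)/(Σα−K) = 45.6/75.0 = 0.6080.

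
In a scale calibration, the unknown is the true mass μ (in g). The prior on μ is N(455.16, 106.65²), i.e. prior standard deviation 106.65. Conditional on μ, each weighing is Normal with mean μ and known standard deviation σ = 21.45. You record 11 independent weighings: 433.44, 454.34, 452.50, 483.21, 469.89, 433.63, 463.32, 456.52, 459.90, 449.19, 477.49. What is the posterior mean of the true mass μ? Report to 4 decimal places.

For Normal data with known variance σ², a Normal(μ₀, σ₀²) prior on μ is conjugate. Posterior precision = 1/σ₀² + n/σ²; posterior mean is the precision-weighted average of μ₀ and x̄.
Σxᵢ = 433.44 + 454.34 + 452.50 + 483.21 + 469.89 + 433.63 + 463.32 + 456.52 + 459.90 + 449.19 + 477.49 = 5033.43, so n·x̄ = 5033.43.
σ₀² = 106.65² = 11374.2225, σ² = 21.45² = 460.1025; σ² + n·σ₀² = 460.1025 + 11·11374.2225 = 125576.55.
Posterior mean = (μ₀/σ₀² + n·x̄/σ²)/(1/σ₀² + n/σ²) = (σ²·μ₀ + σ₀²·n·x̄)/(σ² + n·σ₀²) = (460.1025·455.16 + 11374.2225·5033.43)/125576.55 = 57460773.012075/125576.55 = 457.5757.

457.5757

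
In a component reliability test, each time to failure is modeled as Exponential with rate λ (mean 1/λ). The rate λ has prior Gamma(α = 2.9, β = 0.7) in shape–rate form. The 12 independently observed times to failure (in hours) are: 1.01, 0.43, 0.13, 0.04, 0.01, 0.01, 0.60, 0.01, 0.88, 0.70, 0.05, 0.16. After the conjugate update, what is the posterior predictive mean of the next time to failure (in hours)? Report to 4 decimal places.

0.3403

With a Gamma(shape α, rate β) prior on the exponential rate λ, the posterior after n observations with total T = Σxᵢ is Gamma(α+n, β+T).
Sum of observations T = 4.03 hours; n = 12.
Posterior: Gamma(2.9+12, 0.7+4.03) = Gamma(14.9, 4.73).
The predictive distribution for the next observation is Lomax; its mean is β/(α−1) = 4.73/13.9 = 0.3403.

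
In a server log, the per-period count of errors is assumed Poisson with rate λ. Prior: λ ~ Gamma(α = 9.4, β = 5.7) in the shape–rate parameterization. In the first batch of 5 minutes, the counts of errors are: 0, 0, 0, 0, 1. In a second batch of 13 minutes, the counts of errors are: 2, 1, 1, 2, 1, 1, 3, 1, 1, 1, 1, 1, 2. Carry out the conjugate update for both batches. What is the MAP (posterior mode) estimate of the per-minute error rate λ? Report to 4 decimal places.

With a Gamma(shape α, rate β) prior, the Poisson likelihood is conjugate: the posterior is Gamma(α + ΣXᵢ, β + n).
Batch 1: sum of counts S = 1 over n = 5 minutes.
After batch 1: Gamma(α+S, β+n) = Gamma(9.4+1, 5.7+5) = Gamma(10.4, 10.7).
Batch 2: sum of counts S = 18 over n = 13 minutes.
After batch 2: Gamma(α+S, β+n) = Gamma(10.4+18, 10.7+13) = Gamma(28.4, 23.7).
Mode of Gamma(α,β) for α≥1 is (α−1)/β = 27.4/23.7 = 1.1561.

1.1561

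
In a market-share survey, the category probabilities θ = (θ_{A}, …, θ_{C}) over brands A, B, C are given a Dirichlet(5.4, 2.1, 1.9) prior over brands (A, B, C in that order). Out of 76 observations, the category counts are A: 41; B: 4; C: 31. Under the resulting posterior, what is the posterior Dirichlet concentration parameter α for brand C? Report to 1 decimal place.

The Dirichlet prior is conjugate to the Multinomial likelihood: each posterior αⱼ = prior αⱼ + observed count nⱼ.
Posterior concentration: (46.4, 6.1, 32.9), total = 85.4.
α_{C} = 1.9 + 31 = 32.9.

32.9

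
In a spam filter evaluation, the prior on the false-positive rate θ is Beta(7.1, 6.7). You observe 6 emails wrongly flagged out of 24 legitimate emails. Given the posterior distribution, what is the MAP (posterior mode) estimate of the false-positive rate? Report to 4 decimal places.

0.3380

The Beta prior is conjugate to a Binomial/Bernoulli likelihood; the update adds successes to α and failures to β.
Posterior: Beta(α+k, β+n−k) = Beta(7.1+6, 6.7+18) = Beta(13.1, 24.7).
Mode of Beta(a,b) for a,b>1 is (a−1)/(a+b−2) = 12.1/35.8 = 0.3380.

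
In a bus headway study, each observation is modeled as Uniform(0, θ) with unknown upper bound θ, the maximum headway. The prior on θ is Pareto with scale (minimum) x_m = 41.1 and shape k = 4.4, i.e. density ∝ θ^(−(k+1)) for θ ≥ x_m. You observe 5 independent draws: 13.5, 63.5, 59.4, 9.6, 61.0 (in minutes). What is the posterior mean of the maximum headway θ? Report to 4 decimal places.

A Pareto(scale x_m, shape k) prior on the upper bound θ of Uniform(0, θ) is conjugate: posterior is Pareto(max(x_m, max xᵢ), k + n).
Sample maximum = 63.5; prior scale x_m = 41.1 → posterior scale = max = 63.5.
Posterior shape = 4.4 + 5 = 9.4.
E[θ|data] = k·x_m/(k−1) = 9.4·63.5/8.4 = 71.0595.

71.0595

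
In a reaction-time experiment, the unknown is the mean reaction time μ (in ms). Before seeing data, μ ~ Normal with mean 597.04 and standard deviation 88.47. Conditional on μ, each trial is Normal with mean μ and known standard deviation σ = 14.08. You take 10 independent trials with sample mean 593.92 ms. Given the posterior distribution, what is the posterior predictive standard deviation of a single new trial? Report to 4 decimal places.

For Normal data with known variance σ², a Normal(μ₀, σ₀²) prior on μ is conjugate. Posterior precision = 1/σ₀² + n/σ²; posterior mean is the precision-weighted average of μ₀ and x̄.
σ₀² = 88.47² = 7826.9409, σ² = 14.08² = 198.2464; σ² + n·σ₀² = 198.2464 + 10·7826.9409 = 78467.6554.
Posterior precision = 1/σ₀² + n/σ² = 1/7826.9409 + 10/198.2464 = (σ² + n·σ₀²)/(σ₀²σ²) = 78467.6554/(7826.9409·198.2464); posterior variance σₙ² = σ₀²σ²/(σ² + n·σ₀²) = 7826.9409·198.2464/78467.6554 = 19.774554.
Predictive variance for one new observation = σₙ² + σ² = 7826.9409·198.2464/78467.6554 + 198.2464 = σ²·(σ₀² + 78467.6554)/78467.6554 = 198.2464·86294.5963/78467.6554 = 218.020954; SD = √(198.2464·86294.5963/78467.6554) = 14.7655.

14.7655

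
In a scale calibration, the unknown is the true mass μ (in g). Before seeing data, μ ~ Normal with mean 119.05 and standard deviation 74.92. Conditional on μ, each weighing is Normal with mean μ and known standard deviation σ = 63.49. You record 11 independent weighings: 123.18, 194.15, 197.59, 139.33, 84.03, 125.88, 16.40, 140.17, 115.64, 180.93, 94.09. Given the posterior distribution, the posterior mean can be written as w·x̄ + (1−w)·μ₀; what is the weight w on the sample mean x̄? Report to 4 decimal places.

For Normal data with known variance σ², a Normal(μ₀, σ₀²) prior on μ is conjugate. Posterior precision = 1/σ₀² + n/σ²; posterior mean is the precision-weighted average of μ₀ and x̄.
σ₀² = 74.92² = 5613.0064, σ² = 63.49² = 4030.9801. Prior precision 1/σ₀² = 1/5613.0064; data precision n/σ² = 11/4030.9801.
w = (n/σ²)/(1/σ₀² + n/σ²) = n·σ₀²/(σ² + n·σ₀²) = 11·5613.0064/(4030.9801 + 11·5613.0064) = 61743.0704/65774.0505 = 0.9387.

0.9387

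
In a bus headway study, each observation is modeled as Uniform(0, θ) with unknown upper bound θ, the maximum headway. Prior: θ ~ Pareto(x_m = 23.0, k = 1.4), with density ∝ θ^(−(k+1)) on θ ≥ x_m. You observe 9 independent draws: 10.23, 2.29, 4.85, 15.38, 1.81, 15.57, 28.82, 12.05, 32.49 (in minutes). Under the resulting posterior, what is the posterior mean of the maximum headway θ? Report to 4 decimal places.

35.9464

A Pareto(scale x_m, shape k) prior on the upper bound θ of Uniform(0, θ) is conjugate: posterior is Pareto(max(x_m, max xᵢ), k + n).
Sample maximum = 32.49; prior scale x_m = 23.0 → posterior scale = max = 32.49.
Posterior shape = 1.4 + 9 = 10.4.
E[θ|data] = k·x_m/(k−1) = 10.4·32.49/9.4 = 35.9464.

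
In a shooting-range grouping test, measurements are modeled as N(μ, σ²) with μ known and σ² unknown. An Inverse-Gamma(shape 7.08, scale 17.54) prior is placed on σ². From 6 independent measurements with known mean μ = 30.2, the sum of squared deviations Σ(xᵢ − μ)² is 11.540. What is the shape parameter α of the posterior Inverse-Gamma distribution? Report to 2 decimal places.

With known mean μ and an Inverse-Gamma(α, β) prior on σ², the Normal likelihood is conjugate: posterior is Inv-Gamma(α + n/2, β + Σ(xᵢ−μ)²/2).
Posterior: Inv-Gamma(7.08 + 6/2, 17.54 + 11.540/2) = Inv-Gamma(10.08, 23.3100).
Posterior α = 10.08.

10.08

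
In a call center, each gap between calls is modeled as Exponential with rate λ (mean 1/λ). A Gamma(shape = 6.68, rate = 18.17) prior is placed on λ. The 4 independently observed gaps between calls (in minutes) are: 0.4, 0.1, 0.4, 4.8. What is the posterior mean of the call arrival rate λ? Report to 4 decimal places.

0.4474

With a Gamma(shape α, rate β) prior on the exponential rate λ, the posterior after n observations with total T = Σxᵢ is Gamma(α+n, β+T).
Sum of observations T = 5.7 minutes; n = 4.
Posterior: Gamma(6.68+4, 18.17+5.7) = Gamma(10.68, 23.87).
Posterior mean of λ = α/β = 10.68/23.87 = 0.4474.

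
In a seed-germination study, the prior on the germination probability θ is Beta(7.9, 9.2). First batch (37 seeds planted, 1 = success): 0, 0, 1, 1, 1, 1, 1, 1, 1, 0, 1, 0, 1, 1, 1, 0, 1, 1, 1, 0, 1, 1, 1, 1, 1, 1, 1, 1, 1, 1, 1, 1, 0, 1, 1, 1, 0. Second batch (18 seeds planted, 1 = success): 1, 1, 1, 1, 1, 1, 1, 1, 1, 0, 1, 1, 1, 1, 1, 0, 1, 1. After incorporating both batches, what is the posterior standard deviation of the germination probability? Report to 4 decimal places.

The Beta prior is conjugate to a Binomial/Bernoulli likelihood; the update adds successes to α and failures to β.
After batch 1: Beta(7.9+29, 9.2+8) = Beta(36.9, 17.2).
After batch 2: Beta(36.9+16, 17.2+2) = Beta(52.9, 19.2).
Var = αβ/((α+β)²(α+β+1)) = 52.9·19.2/(72.1²·73.1) = 0.00267282; SD = √0.00267282 = 0.0517.

0.0517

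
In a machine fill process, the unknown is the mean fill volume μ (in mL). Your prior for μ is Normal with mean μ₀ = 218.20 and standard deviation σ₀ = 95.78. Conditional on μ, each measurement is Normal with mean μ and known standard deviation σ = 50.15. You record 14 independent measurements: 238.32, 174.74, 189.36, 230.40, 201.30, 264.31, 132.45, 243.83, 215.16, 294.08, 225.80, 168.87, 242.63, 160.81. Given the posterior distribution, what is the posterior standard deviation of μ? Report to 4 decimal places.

For Normal data with known variance σ², a Normal(μ₀, σ₀²) prior on μ is conjugate. Posterior precision = 1/σ₀² + n/σ²; posterior mean is the precision-weighted average of μ₀ and x̄.
σ₀² = 95.78² = 9173.8084, σ² = 50.15² = 2515.0225; σ² + n·σ₀² = 2515.0225 + 14·9173.8084 = 130948.3401.
Posterior precision = 1/σ₀² + n/σ² = 1/9173.8084 + 14/2515.0225 = (σ² + n·σ₀²)/(σ₀²σ²) = 130948.3401/(9173.8084·2515.0225); posterior variance σₙ² = σ₀²σ²/(σ² + n·σ₀²) = 9173.8084·2515.0225/130948.3401 = 176.194173.
Posterior SD = √σₙ² = √(9173.8084·2515.0225/130948.3401) = 13.2738.

13.2738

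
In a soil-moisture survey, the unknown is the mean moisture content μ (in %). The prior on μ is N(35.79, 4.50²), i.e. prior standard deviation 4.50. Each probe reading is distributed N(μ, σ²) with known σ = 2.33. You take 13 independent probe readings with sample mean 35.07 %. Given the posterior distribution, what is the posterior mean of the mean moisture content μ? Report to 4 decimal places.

For Normal data with known variance σ², a Normal(μ₀, σ₀²) prior on μ is conjugate. Posterior precision = 1/σ₀² + n/σ²; posterior mean is the precision-weighted average of μ₀ and x̄.
n·x̄ = 13·35.07 = 455.91.
σ₀² = 4.50² = 20.25, σ² = 2.33² = 5.4289; σ² + n·σ₀² = 5.4289 + 13·20.25 = 268.6789.
Posterior mean = (μ₀/σ₀² + n·x̄/σ²)/(1/σ₀² + n/σ²) = (σ²·μ₀ + σ₀²·n·x̄)/(σ² + n·σ₀²) = (5.4289·35.79 + 20.25·455.91)/268.6789 = 9426.477831/268.6789 = 35.0845.

35.0845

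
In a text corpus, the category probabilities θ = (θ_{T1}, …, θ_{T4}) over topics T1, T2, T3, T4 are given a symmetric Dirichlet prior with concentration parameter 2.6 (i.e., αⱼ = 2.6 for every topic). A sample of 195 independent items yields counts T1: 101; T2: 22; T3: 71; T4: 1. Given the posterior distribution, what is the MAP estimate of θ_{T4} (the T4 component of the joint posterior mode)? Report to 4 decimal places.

The Dirichlet prior is conjugate to the Multinomial likelihood: each posterior αⱼ = prior αⱼ + observed count nⱼ.
Posterior concentration: (103.6, 24.6, 73.6, 3.6), total = 205.4.
Joint mode component: (α_{T4}−1)/(Σα−K) = 2.6/201.4 = 0.0129.

0.0129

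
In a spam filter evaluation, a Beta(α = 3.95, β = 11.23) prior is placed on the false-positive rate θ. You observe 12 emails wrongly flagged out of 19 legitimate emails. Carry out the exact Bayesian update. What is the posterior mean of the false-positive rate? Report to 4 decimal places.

0.4666

The Beta prior is conjugate to a Binomial/Bernoulli likelihood; the update adds successes to α and failures to β.
Posterior: Beta(α+k, β+n−k) = Beta(3.95+12, 11.23+7) = Beta(15.95, 18.23).
Posterior mean = α/(α+β) = 15.95/34.18 = 0.4666.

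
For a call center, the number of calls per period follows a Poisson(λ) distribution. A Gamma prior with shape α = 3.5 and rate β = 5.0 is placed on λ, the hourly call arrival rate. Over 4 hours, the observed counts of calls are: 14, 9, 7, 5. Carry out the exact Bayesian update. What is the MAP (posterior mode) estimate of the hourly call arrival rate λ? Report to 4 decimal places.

With a Gamma(shape α, rate β) prior, the Poisson likelihood is conjugate: the posterior is Gamma(α + ΣXᵢ, β + n).
Sum of counts S = 35 over n = 4 hours.
Posterior: Gamma(α+S, β+n) = Gamma(3.5+35, 5.0+4) = Gamma(38.5, 9.0).
Mode of Gamma(α,β) for α≥1 is (α−1)/β = 37.5/9.0 = 4.1667.

4.1667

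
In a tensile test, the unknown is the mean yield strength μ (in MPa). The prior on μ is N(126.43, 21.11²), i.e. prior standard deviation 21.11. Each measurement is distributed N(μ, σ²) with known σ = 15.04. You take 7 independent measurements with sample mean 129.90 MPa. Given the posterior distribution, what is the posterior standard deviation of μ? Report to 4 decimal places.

For Normal data with known variance σ², a Normal(μ₀, σ₀²) prior on μ is conjugate. Posterior precision = 1/σ₀² + n/σ²; posterior mean is the precision-weighted average of μ₀ and x̄.
σ₀² = 21.11² = 445.6321, σ² = 15.04² = 226.2016; σ² + n·σ₀² = 226.2016 + 7·445.6321 = 3345.6263.
Posterior precision = 1/σ₀² + n/σ² = 1/445.6321 + 7/226.2016 = (σ² + n·σ₀²)/(σ₀²σ²) = 3345.6263/(445.6321·226.2016); posterior variance σₙ² = σ₀²σ²/(σ² + n·σ₀²) = 445.6321·226.2016/3345.6263 = 30.129693.
Posterior SD = √σₙ² = √(445.6321·226.2016/3345.6263) = 5.4891.

5.4891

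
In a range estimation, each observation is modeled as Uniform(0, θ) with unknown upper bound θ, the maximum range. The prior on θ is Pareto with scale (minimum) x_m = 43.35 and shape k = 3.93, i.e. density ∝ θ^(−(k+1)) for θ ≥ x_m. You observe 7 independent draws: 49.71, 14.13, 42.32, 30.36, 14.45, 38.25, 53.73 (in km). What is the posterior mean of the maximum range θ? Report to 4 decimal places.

A Pareto(scale x_m, shape k) prior on the upper bound θ of Uniform(0, θ) is conjugate: posterior is Pareto(max(x_m, max xᵢ), k + n).
Sample maximum = 53.73; prior scale x_m = 43.35 → posterior scale = max = 53.73.
Posterior shape = 3.93 + 7 = 10.93.
E[θ|data] = k·x_m/(k−1) = 10.93·53.73/9.93 = 59.1409.

59.1409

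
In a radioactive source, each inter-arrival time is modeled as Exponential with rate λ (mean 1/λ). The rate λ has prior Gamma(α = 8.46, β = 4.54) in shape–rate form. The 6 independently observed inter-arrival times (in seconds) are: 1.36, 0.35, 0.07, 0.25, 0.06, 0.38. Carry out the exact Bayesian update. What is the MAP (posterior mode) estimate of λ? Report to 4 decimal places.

1.9201

With a Gamma(shape α, rate β) prior on the exponential rate λ, the posterior after n observations with total T = Σxᵢ is Gamma(α+n, β+T).
Sum of observations T = 2.47 seconds; n = 6.
Posterior: Gamma(8.46+6, 4.54+2.47) = Gamma(14.46, 7.01).
Mode = (α−1)/β = 1.9201.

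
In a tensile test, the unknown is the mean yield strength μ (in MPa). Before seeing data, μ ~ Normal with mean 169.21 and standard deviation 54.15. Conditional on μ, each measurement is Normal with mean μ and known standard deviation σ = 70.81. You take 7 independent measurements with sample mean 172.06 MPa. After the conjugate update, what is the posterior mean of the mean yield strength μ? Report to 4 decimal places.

For Normal data with known variance σ², a Normal(μ₀, σ₀²) prior on μ is conjugate. Posterior precision = 1/σ₀² + n/σ²; posterior mean is the precision-weighted average of μ₀ and x̄.
n·x̄ = 7·172.06 = 1204.42.
σ₀² = 54.15² = 2932.2225, σ² = 70.81² = 5014.0561; σ² + n·σ₀² = 5014.0561 + 7·2932.2225 = 25539.6136.
Posterior mean = (μ₀/σ₀² + n·x̄/σ²)/(1/σ₀² + n/σ²) = (σ²·μ₀ + σ₀²·n·x̄)/(σ² + n·σ₀²) = (5014.0561·169.21 + 2932.2225·1204.42)/25539.6136 = 4380055.856131/25539.6136 = 171.5005.

171.5005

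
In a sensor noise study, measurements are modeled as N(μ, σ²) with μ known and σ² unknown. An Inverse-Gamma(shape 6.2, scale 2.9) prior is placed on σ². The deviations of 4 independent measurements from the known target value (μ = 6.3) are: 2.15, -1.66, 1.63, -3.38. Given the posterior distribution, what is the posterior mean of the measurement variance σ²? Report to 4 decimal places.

1.8930

With known mean μ and an Inverse-Gamma(α, β) prior on σ², the Normal likelihood is conjugate: posterior is Inv-Gamma(α + n/2, β + Σ(xᵢ−μ)²/2).
Σ(xᵢ−μ)² = (2.15)² + (-1.66)² + (1.63)² + (-3.38)² = 21.4594.
Posterior: Inv-Gamma(6.2 + 4/2, 2.9 + 21.4594/2) = Inv-Gamma(8.20, 13.62970).
E[σ²|data] = β/(α−1) = 13.62970/7.20 = 1.8930.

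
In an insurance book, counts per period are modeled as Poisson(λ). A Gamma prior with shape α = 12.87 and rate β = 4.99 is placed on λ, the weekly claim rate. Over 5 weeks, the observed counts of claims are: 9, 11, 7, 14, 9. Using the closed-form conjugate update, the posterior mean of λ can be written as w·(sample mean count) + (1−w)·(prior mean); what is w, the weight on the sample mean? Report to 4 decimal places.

With a Gamma(shape α, rate β) prior, the Poisson likelihood is conjugate: the posterior is Gamma(α + ΣXᵢ, β + n).
Posterior mean = (α₀+S)/(β₀+n) = [n/(β₀+n)]·(S/n) + [β₀/(β₀+n)]·(α₀/β₀), so only n and β₀ enter the weight.
Weight on data w = n/(β₀+n) = 5/(4.99+5) = 5/9.99 = 0.5005.

0.5005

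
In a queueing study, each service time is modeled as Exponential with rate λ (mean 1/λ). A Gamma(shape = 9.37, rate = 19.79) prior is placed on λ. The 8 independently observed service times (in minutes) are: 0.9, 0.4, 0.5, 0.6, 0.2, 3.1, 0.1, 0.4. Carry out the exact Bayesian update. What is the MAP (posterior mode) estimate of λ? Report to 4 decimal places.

With a Gamma(shape α, rate β) prior on the exponential rate λ, the posterior after n observations with total T = Σxᵢ is Gamma(α+n, β+T).
Sum of observations T = 6.2 minutes; n = 8.
Posterior: Gamma(9.37+8, 19.79+6.2) = Gamma(17.37, 25.99).
Mode = (α−1)/β = 0.6299.

0.6299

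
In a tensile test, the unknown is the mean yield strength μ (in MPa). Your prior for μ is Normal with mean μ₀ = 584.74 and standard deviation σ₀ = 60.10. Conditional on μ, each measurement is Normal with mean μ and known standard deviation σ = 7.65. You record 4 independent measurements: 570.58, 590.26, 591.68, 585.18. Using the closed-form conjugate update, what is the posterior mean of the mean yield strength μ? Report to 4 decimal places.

584.4263

For Normal data with known variance σ², a Normal(μ₀, σ₀²) prior on μ is conjugate. Posterior precision = 1/σ₀² + n/σ²; posterior mean is the precision-weighted average of μ₀ and x̄.
Σxᵢ = 570.58 + 590.26 + 591.68 + 585.18 = 2337.7, so n·x̄ = 2337.7.
σ₀² = 60.10² = 3612.01, σ² = 7.65² = 58.5225; σ² + n·σ₀² = 58.5225 + 4·3612.01 = 14506.5625.
Posterior mean = (μ₀/σ₀² + n·x̄/σ²)/(1/σ₀² + n/σ²) = (σ²·μ₀ + σ₀²·n·x̄)/(σ² + n·σ₀²) = (58.5225·584.74 + 3612.01·2337.7)/14506.5625 = 8478016.22365/14506.5625 = 584.4263.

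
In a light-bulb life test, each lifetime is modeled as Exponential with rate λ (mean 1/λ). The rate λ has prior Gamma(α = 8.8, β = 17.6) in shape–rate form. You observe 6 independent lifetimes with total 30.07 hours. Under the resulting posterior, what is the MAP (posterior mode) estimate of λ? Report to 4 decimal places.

With a Gamma(shape α, rate β) prior on the exponential rate λ, the posterior after n observations with total T = Σxᵢ is Gamma(α+n, β+T).
Posterior: Gamma(8.8+6, 17.6+30.07) = Gamma(14.8, 47.67).
Mode = (α−1)/β = 0.2895.

0.2895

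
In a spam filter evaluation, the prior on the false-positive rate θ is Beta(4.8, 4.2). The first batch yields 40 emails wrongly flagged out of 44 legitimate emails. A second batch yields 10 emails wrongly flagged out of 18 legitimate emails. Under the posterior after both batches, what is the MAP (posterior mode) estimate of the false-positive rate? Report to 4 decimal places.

0.7797

The Beta prior is conjugate to a Binomial/Bernoulli likelihood; the update adds successes to α and failures to β.
After batch 1: Beta(4.8+40, 4.2+4) = Beta(44.8, 8.2).
After batch 2: Beta(44.8+10, 8.2+8) = Beta(54.8, 16.2).
Mode of Beta(a,b) for a,b>1 is (a−1)/(a+b−2) = 53.8/69.0 = 0.7797.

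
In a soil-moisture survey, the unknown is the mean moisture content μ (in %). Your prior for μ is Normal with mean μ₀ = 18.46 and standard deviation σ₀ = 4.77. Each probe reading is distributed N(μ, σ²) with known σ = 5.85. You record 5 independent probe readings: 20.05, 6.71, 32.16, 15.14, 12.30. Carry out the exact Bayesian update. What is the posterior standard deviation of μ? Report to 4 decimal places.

2.2938

For Normal data with known variance σ², a Normal(μ₀, σ₀²) prior on μ is conjugate. Posterior precision = 1/σ₀² + n/σ²; posterior mean is the precision-weighted average of μ₀ and x̄.
σ₀² = 4.77² = 22.7529, σ² = 5.85² = 34.2225; σ² + n·σ₀² = 34.2225 + 5·22.7529 = 147.987.
Posterior precision = 1/σ₀² + n/σ² = 1/22.7529 + 5/34.2225 = (σ² + n·σ₀²)/(σ₀²σ²) = 147.987/(22.7529·34.2225); posterior variance σₙ² = σ₀²σ²/(σ² + n·σ₀²) = 22.7529·34.2225/147.987 = 5.261686.
Posterior SD = √σₙ² = √(22.7529·34.2225/147.987) = 2.2938.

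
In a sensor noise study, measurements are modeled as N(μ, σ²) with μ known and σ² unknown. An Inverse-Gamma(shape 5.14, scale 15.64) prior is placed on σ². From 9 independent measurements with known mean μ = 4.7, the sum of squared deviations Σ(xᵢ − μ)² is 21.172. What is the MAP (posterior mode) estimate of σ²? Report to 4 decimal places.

2.4648

With known mean μ and an Inverse-Gamma(α, β) prior on σ², the Normal likelihood is conjugate: posterior is Inv-Gamma(α + n/2, β + Σ(xᵢ−μ)²/2).
Posterior: Inv-Gamma(5.14 + 9/2, 15.64 + 21.172/2) = Inv-Gamma(9.64, 26.2260).
Mode = β/(α+1) = 26.2260/10.64 = 2.4648.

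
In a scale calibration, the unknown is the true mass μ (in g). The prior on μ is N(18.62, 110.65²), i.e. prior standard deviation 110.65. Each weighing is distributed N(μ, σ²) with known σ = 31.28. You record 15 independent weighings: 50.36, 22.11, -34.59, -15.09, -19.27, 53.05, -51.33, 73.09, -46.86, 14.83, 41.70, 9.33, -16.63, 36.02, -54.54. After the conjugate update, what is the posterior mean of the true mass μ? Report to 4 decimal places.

For Normal data with known variance σ², a Normal(μ₀, σ₀²) prior on μ is conjugate. Posterior precision = 1/σ₀² + n/σ²; posterior mean is the precision-weighted average of μ₀ and x̄.
Σxᵢ = 50.36 + 22.11 + (-34.59) + (-15.09) + (-19.27) + 53.05 + (-51.33) + 73.09 + (-46.86) + 14.83 + 41.70 + 9.33 + (-16.63) + 36.02 + (-54.54) = 62.18, so n·x̄ = 62.18.
σ₀² = 110.65² = 12243.4225, σ² = 31.28² = 978.4384; σ² + n·σ₀² = 978.4384 + 15·12243.4225 = 184629.7759.
Posterior mean = (μ₀/σ₀² + n·x̄/σ²)/(1/σ₀² + n/σ²) = (σ²·μ₀ + σ₀²·n·x̄)/(σ² + n·σ₀²) = (978.4384·18.62 + 12243.4225·62.18)/184629.7759 = 779514.534058/184629.7759 = 4.2220.

4.2220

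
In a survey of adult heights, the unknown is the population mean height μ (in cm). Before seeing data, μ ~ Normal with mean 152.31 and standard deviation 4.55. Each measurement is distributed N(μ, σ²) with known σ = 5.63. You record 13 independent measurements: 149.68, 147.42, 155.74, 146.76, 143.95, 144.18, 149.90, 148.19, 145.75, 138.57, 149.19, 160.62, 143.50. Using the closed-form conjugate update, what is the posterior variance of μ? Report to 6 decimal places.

2.181320

For Normal data with known variance σ², a Normal(μ₀, σ₀²) prior on μ is conjugate. Posterior precision = 1/σ₀² + n/σ²; posterior mean is the precision-weighted average of μ₀ and x̄.
σ₀² = 4.55² = 20.7025, σ² = 5.63² = 31.6969; σ² + n·σ₀² = 31.6969 + 13·20.7025 = 300.8294.
Posterior precision = 1/σ₀² + n/σ² = 1/20.7025 + 13/31.6969 = (σ² + n·σ₀²)/(σ₀²σ²) = 300.8294/(20.7025·31.6969); posterior variance σₙ² = σ₀²σ²/(σ² + n·σ₀²) = 20.7025·31.6969/300.8294 = 2.181320.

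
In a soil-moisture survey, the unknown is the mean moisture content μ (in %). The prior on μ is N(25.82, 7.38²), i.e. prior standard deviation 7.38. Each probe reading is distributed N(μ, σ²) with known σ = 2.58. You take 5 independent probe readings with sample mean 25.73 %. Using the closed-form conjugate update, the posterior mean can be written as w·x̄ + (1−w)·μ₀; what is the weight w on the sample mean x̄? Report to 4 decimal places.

0.9761

For Normal data with known variance σ², a Normal(μ₀, σ₀²) prior on μ is conjugate. Posterior precision = 1/σ₀² + n/σ²; posterior mean is the precision-weighted average of μ₀ and x̄.
σ₀² = 7.38² = 54.4644, σ² = 2.58² = 6.6564. Prior precision 1/σ₀² = 1/54.4644; data precision n/σ² = 5/6.6564.
w = (n/σ²)/(1/σ₀² + n/σ²) = n·σ₀²/(σ² + n·σ₀²) = 5·54.4644/(6.6564 + 5·54.4644) = 272.322/278.9784 = 0.9761.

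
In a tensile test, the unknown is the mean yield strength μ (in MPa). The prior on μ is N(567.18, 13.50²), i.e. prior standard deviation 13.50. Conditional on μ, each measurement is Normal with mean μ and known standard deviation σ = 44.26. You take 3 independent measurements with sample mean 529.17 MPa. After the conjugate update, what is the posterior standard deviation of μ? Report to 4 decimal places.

11.9366

For Normal data with known variance σ², a Normal(μ₀, σ₀²) prior on μ is conjugate. Posterior precision = 1/σ₀² + n/σ²; posterior mean is the precision-weighted average of μ₀ and x̄.
σ₀² = 13.50² = 182.25, σ² = 44.26² = 1958.9476; σ² + n·σ₀² = 1958.9476 + 3·182.25 = 2505.6976.
Posterior precision = 1/σ₀² + n/σ² = 1/182.25 + 3/1958.9476 = (σ² + n·σ₀²)/(σ₀²σ²) = 2505.6976/(182.25·1958.9476); posterior variance σₙ² = σ₀²σ²/(σ² + n·σ₀²) = 182.25·1958.9476/2505.6976 = 142.482557.
Posterior SD = √σₙ² = √(182.25·1958.9476/2505.6976) = 11.9366.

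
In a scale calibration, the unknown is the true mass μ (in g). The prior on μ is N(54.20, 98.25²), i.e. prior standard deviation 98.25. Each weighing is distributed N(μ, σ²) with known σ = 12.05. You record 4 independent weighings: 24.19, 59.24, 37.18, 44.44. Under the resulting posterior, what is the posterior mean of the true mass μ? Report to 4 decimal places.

41.3110

For Normal data with known variance σ², a Normal(μ₀, σ₀²) prior on μ is conjugate. Posterior precision = 1/σ₀² + n/σ²; posterior mean is the precision-weighted average of μ₀ and x̄.
Σxᵢ = 24.19 + 59.24 + 37.18 + 44.44 = 165.05, so n·x̄ = 165.05.
σ₀² = 98.25² = 9653.0625, σ² = 12.05² = 145.2025; σ² + n·σ₀² = 145.2025 + 4·9653.0625 = 38757.4525.
Posterior mean = (μ₀/σ₀² + n·x̄/σ²)/(1/σ₀² + n/σ²) = (σ²·μ₀ + σ₀²·n·x̄)/(σ² + n·σ₀²) = (145.2025·54.20 + 9653.0625·165.05)/38757.4525 = 1601107.941125/38757.4525 = 41.3110.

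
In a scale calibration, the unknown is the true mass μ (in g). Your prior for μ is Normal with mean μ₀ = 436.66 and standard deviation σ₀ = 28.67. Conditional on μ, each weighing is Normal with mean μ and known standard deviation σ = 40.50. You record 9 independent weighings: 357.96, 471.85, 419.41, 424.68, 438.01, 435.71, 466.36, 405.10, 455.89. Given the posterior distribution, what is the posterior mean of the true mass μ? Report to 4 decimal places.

For Normal data with known variance σ², a Normal(μ₀, σ₀²) prior on μ is conjugate. Posterior precision = 1/σ₀² + n/σ²; posterior mean is the precision-weighted average of μ₀ and x̄.
Σxᵢ = 357.96 + 471.85 + 419.41 + 424.68 + 438.01 + 435.71 + 466.36 + 405.10 + 455.89 = 3874.97, so n·x̄ = 3874.97.
σ₀² = 28.67² = 821.9689, σ² = 40.50² = 1640.25; σ² + n·σ₀² = 1640.25 + 9·821.9689 = 9037.9701.
Posterior mean = (μ₀/σ₀² + n·x̄/σ²)/(1/σ₀² + n/σ²) = (σ²·μ₀ + σ₀²·n·x̄)/(σ² + n·σ₀²) = (1640.25·436.66 + 821.9689·3874.97)/9037.9701 = 3901336.393433/9037.9701 = 431.6607.

431.6607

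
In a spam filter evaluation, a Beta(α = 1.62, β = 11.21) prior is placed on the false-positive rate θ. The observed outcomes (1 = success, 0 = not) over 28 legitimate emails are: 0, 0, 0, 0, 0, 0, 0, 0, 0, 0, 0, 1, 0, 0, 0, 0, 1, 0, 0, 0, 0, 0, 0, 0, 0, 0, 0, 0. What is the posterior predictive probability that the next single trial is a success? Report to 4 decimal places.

0.0887

The Beta prior is conjugate to a Binomial/Bernoulli likelihood; the update adds successes to α and failures to β.
Posterior: Beta(α+k, β+n−k) = Beta(1.62+2, 11.21+26) = Beta(3.62, 37.21).
For a single future Bernoulli trial, P(success | data) = α/(α+β) = 0.0887.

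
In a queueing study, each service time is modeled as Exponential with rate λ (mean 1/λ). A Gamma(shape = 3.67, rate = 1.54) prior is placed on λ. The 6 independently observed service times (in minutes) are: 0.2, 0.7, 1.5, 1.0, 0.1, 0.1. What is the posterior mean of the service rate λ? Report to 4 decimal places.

With a Gamma(shape α, rate β) prior on the exponential rate λ, the posterior after n observations with total T = Σxᵢ is Gamma(α+n, β+T).
Sum of observations T = 3.6 minutes; n = 6.
Posterior: Gamma(3.67+6, 1.54+3.6) = Gamma(9.67, 5.14).
Posterior mean of λ = α/β = 9.67/5.14 = 1.8813.

1.8813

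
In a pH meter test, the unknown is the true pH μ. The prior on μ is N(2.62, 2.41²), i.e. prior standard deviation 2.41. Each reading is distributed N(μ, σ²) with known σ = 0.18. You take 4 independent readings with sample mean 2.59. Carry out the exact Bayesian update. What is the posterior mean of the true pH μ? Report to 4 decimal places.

For Normal data with known variance σ², a Normal(μ₀, σ₀²) prior on μ is conjugate. Posterior precision = 1/σ₀² + n/σ²; posterior mean is the precision-weighted average of μ₀ and x̄.
n·x̄ = 4·2.59 = 10.36.
σ₀² = 2.41² = 5.8081, σ² = 0.18² = 0.0324; σ² + n·σ₀² = 0.0324 + 4·5.8081 = 23.2648.
Posterior mean = (μ₀/σ₀² + n·x̄/σ²)/(1/σ₀² + n/σ²) = (σ²·μ₀ + σ₀²·n·x̄)/(σ² + n·σ₀²) = (0.0324·2.62 + 5.8081·10.36)/23.2648 = 60.256804/23.2648 = 2.5900.

2.5900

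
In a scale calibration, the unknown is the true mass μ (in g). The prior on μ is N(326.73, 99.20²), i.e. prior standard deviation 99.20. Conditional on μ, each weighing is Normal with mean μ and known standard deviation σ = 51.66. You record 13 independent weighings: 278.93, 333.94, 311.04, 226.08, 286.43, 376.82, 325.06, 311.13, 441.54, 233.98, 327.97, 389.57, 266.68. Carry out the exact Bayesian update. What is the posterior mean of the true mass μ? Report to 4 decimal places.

For Normal data with known variance σ², a Normal(μ₀, σ₀²) prior on μ is conjugate. Posterior precision = 1/σ₀² + n/σ²; posterior mean is the precision-weighted average of μ₀ and x̄.
Σxᵢ = 278.93 + 333.94 + 311.04 + 226.08 + 286.43 + 376.82 + 325.06 + 311.13 + 441.54 + 233.98 + 327.97 + 389.57 + 266.68 = 4109.17, so n·x̄ = 4109.17.
σ₀² = 99.20² = 9840.64, σ² = 51.66² = 2668.7556; σ² + n·σ₀² = 2668.7556 + 13·9840.64 = 130597.0756.
Posterior mean = (μ₀/σ₀² + n·x̄/σ²)/(1/σ₀² + n/σ²) = (σ²·μ₀ + σ₀²·n·x̄)/(σ² + n·σ₀²) = (2668.7556·326.73 + 9840.64·4109.17)/130597.0756 = 41308825.185988/130597.0756 = 316.3074.

316.3074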